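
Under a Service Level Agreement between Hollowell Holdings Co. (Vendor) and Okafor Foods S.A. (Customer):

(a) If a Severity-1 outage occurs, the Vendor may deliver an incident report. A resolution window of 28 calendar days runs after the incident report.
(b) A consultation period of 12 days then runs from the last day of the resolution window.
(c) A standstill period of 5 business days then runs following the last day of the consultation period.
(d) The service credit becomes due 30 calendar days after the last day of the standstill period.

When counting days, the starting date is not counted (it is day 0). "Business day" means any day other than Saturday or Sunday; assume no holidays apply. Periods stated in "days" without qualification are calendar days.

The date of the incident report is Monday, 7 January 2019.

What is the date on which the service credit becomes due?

24 March 2019

Adding 28 calendar days to 7 January 2019 gives 4 February 2019, which is the last day of the resolution window.
Adding 12 calendar days to 4 February 2019 gives 16 February 2019, which is the last day of the consultation period.
From Saturday, 16 February 2019, 5 business days (Feb 18, Feb 19, Feb 20, Feb 21, Feb 22, skipping weekends) brings us to Friday, 22 February 2019, which is the last day of the standstill period.
Adding 30 calendar days to 22 February 2019 gives 24 March 2019, which is the date on which the service credit becomes due.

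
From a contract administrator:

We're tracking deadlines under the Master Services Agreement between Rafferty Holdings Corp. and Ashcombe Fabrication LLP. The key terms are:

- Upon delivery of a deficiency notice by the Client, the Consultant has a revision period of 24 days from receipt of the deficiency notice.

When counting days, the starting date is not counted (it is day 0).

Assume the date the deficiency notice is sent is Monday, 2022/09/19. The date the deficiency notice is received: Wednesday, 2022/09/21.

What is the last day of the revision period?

2022/10/15

The last day of the revision period: 24 calendar days after 2022/09/21 is 2022/10/15.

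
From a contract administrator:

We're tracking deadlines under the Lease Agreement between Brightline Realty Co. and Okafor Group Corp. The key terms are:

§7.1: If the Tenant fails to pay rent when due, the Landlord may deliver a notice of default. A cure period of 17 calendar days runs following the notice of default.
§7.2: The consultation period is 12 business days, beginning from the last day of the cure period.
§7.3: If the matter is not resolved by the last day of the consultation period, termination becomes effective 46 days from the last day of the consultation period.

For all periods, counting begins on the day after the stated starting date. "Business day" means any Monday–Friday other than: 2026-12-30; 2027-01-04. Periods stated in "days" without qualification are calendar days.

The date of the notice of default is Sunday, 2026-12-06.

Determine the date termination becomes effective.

Adding 17 calendar days to 2026-12-06 gives 2026-12-23, which is the last day of the cure period.
The last day of the consultation period: counting 12 business days from Wednesday, 2026-12-23 (Dec 24, Dec 25, Dec 28, Dec 29, …, Jan 8, Jan 11, Jan 12, skipping weekends and the listed holidays on Dec 30, Jan 4) reaches Tuesday, 2027-01-12.
The date termination becomes effective: 46 calendar days after 2027-01-12 is 2027-02-27.

2027-02-27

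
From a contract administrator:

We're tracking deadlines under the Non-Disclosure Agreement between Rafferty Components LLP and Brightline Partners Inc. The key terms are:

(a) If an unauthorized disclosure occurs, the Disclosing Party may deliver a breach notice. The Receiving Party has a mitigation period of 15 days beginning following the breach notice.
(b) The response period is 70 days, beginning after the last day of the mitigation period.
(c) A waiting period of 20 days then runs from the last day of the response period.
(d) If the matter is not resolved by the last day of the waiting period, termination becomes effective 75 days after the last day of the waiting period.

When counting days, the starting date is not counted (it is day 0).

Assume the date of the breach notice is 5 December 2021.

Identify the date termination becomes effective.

3 June 2022

The last day of the mitigation period: 15 calendar days after 5 December 2021 is 20 December 2021.
Adding 70 calendar days to 20 December 2021 gives 28 February 2022, which is the last day of the response period.
The last day of the waiting period: 20 calendar days after 28 February 2022 is 20 March 2022.
The date termination becomes effective: 75 calendar days after 20 March 2022 is 3 June 2022.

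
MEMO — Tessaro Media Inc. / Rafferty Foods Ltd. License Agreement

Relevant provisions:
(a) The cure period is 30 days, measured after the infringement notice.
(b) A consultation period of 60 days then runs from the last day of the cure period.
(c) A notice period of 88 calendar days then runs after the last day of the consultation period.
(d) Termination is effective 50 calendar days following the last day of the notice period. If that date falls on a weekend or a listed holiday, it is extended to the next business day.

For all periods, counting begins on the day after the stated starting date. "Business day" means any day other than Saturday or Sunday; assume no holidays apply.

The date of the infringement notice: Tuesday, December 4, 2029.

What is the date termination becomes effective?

July 22, 2030

The last day of the cure period: 30 calendar days after December 4, 2029 is January 3, 2030.
The last day of the consultation period: January 3, 2030 + 60 days = March 4, 2030.
Adding 88 calendar days to March 4, 2030 gives May 31, 2030, which is the last day of the notice period.
The date termination becomes effective: May 31, 2030 + 50 days = July 20, 2030. That falls on a Saturday, so it rolls to the next business day, Monday, July 22, 2030.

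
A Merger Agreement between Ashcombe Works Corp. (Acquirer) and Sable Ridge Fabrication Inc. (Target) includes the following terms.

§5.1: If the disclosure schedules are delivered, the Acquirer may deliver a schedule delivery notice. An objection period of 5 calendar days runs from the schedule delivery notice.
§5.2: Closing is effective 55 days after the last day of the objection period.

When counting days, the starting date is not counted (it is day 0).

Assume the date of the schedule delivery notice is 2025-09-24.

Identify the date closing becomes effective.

The last day of the objection period: 5 calendar days after 2025-09-24 is 2025-09-29.
The date closing becomes effective: 2025-09-29 + 55 days = 2025-11-23.

2025-11-23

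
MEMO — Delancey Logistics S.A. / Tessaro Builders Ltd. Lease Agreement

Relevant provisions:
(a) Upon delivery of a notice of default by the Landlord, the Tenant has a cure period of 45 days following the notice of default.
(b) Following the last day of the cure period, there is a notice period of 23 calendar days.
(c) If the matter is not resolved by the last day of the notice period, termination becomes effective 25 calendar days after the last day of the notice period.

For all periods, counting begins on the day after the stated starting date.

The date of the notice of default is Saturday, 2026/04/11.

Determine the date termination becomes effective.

2026/07/13

Adding 45 calendar days to 2026/04/11 gives 2026/05/26, which is the last day of the cure period.
Adding 23 calendar days to 2026/05/26 gives 2026/06/18, which is the last day of the notice period.
The date termination becomes effective: 2026/06/18 + 25 days = 2026/07/13.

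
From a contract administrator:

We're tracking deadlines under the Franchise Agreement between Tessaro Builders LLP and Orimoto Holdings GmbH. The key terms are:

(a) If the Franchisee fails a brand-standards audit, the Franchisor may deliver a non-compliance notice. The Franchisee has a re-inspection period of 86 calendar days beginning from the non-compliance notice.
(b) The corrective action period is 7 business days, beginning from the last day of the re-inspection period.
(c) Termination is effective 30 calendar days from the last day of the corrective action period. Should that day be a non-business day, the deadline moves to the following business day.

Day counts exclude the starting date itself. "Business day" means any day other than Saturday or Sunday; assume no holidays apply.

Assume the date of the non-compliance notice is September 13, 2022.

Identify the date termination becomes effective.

The last day of the re-inspection period: September 13, 2022 + 86 days = December 8, 2022.
The last day of the corrective action period: counting 7 business days from Thursday, December 8, 2022 (Dec 9, Dec 12, Dec 13, Dec 14, Dec 15, Dec 16, Dec 19, skipping weekends) reaches Monday, December 19, 2022.
Adding 30 calendar days to December 19, 2022 gives January 18, 2023, which is the date termination becomes effective. January 18, 2023 is a Wednesday, so no roll-forward applies.

January 18, 2023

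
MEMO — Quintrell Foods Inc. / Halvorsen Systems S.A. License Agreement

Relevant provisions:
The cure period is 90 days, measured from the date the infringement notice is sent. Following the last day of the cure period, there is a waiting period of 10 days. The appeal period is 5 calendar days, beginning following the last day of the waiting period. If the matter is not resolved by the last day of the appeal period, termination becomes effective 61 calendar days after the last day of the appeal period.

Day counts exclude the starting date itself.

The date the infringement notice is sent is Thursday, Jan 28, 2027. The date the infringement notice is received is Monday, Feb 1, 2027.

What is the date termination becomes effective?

Adding 90 calendar days to Jan 28, 2027 gives Apr 28, 2027, which is the last day of the cure period.
Adding 10 calendar days to Apr 28, 2027 gives May 8, 2027, which is the last day of the waiting period.
Adding 5 calendar days to May 8, 2027 gives May 13, 2027, which is the last day of the appeal period.
Adding 61 calendar days to May 13, 2027 gives Jul 13, 2027, which is the date termination becomes effective.

Jul 13, 2027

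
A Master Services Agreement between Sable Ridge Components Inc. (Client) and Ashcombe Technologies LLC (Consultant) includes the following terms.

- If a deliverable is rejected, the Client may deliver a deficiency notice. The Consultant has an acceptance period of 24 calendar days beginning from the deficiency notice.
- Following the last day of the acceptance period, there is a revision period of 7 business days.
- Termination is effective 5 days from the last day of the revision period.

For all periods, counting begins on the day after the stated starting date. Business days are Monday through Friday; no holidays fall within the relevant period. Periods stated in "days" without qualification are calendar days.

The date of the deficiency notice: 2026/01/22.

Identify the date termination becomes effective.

2026/03/01

Adding 24 calendar days to 2026/01/22 gives 2026/02/15, which is the last day of the acceptance period.
The last day of the revision period: 7 business days after Sunday, 2026/02/15, skipping weekends — Feb 16, Feb 17, Feb 18, Feb 19, Feb 20, Feb 23, Feb 24 — lands on Tuesday, 2026/02/24.
The date termination becomes effective: 2026/02/24 + 5 days = 2026/03/01.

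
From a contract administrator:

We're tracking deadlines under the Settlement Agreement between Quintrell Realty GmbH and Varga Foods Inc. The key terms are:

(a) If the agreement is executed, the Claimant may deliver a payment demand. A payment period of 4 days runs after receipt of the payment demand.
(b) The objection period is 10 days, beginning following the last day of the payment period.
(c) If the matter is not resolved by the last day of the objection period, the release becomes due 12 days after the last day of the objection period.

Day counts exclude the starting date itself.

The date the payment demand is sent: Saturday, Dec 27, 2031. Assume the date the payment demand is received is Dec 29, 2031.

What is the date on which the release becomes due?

The last day of the payment period: 4 calendar days after Dec 29, 2031 is Jan 2, 2032.
Adding 10 calendar days to Jan 2, 2032 gives Jan 12, 2032, which is the last day of the objection period.
Adding 12 calendar days to Jan 12, 2032 gives Jan 24, 2032, which is the date on which the release becomes due.

Jan 24, 2032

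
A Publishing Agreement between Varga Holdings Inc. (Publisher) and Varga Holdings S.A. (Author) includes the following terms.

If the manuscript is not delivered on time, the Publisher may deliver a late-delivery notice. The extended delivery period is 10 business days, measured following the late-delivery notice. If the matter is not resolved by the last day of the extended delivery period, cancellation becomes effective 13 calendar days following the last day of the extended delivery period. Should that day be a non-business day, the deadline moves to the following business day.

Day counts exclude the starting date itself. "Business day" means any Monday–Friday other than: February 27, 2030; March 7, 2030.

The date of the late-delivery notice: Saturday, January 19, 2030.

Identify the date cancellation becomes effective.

The last day of the extended delivery period: counting 10 business days from Saturday, January 19, 2030 (Jan 21, Jan 22, Jan 23, Jan 24, Jan 25, Jan 28, Jan 29, Jan 30, Jan 31, Feb 1, skipping weekends) reaches Friday, February 1, 2030.
Adding 13 calendar days to February 1, 2030 gives February 14, 2030, which is the date cancellation becomes effective. February 14, 2030 is a Thursday and is not a listed holiday, so no roll-forward applies.

February 14, 2030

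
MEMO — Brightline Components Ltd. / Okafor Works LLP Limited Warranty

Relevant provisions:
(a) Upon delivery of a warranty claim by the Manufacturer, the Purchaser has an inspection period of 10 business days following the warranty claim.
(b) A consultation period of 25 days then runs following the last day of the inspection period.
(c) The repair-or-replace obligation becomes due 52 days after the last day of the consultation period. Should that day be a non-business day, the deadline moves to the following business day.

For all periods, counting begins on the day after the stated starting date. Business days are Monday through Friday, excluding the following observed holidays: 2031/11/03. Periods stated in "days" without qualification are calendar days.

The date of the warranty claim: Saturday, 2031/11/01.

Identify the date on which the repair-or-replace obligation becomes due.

From Saturday, 2031/11/01, 10 business days (Nov 4, Nov 5, Nov 6, Nov 7, Nov 10, Nov 11, Nov 12, Nov 13, Nov 14, Nov 17, skipping weekends and the listed holiday on Nov 3) brings us to Monday, 2031/11/17, which is the last day of the inspection period.
Adding 25 calendar days to 2031/11/17 gives 2031/12/12, which is the last day of the consultation period.
The date on which the repair-or-replace obligation becomes due: 2031/12/12 + 52 days = 2032/02/02. 2032/02/02 is a Monday and is not a listed holiday, so no roll-forward applies.

2032/02/02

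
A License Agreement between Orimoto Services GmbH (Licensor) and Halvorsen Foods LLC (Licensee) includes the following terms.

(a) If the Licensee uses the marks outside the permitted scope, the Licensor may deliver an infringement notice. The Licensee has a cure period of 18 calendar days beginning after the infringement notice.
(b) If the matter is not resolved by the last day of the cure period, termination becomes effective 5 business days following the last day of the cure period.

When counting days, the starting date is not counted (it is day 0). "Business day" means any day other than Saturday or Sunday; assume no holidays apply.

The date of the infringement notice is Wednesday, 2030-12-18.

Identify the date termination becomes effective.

The last day of the cure period: 18 calendar days after 2030-12-18 is 2031-01-05.
The date termination becomes effective: 5 business days after Sunday, 2031-01-05, skipping weekends — Jan 6, Jan 7, Jan 8, Jan 9, Jan 10 — lands on Friday, 2031-01-10.

2031-01-10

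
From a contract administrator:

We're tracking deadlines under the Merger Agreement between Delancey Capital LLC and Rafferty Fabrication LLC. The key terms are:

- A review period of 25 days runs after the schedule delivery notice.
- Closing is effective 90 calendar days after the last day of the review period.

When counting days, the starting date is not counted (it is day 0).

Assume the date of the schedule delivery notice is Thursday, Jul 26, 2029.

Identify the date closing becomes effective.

The last day of the review period: 25 calendar days after Jul 26, 2029 is Aug 20, 2029.
The date closing becomes effective: 90 calendar days after Aug 20, 2029 is Nov 18, 2029.

Nov 18, 2029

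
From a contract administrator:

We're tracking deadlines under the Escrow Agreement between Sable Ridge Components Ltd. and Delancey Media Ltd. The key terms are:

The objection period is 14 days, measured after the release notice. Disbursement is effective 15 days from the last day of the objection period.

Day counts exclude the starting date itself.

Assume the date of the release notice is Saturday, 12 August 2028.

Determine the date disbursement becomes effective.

The last day of the objection period: 12 August 2028 + 14 days = 26 August 2028.
Adding 15 calendar days to 26 August 2028 gives 10 September 2028, which is the date disbursement becomes effective.

10 September 2028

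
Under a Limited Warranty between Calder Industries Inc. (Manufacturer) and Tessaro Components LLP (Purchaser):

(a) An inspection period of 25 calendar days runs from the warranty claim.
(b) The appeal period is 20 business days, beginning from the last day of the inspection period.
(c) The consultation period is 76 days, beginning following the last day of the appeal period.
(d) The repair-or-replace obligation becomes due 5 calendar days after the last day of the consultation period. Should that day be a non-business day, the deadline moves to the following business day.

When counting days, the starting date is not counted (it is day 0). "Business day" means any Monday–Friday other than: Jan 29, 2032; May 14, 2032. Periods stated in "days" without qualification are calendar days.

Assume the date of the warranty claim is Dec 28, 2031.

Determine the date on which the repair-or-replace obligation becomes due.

The last day of the inspection period: 25 calendar days after Dec 28, 2031 is Jan 22, 2032.
The last day of the appeal period: counting 20 business days from Thursday, Jan 22, 2032 (Jan 23, Jan 26, Jan 27, Jan 28, …, Feb 18, Feb 19, Feb 20, skipping weekends and the listed holiday on Jan 29) reaches Friday, Feb 20, 2032.
Adding 76 calendar days to Feb 20, 2032 gives May 6, 2032, which is the last day of the consultation period.
Adding 5 calendar days to May 6, 2032 gives May 11, 2032, which is the date on which the repair-or-replace obligation becomes due. May 11, 2032 is a Tuesday and is not a listed holiday, so no roll-forward applies.

May 11, 2032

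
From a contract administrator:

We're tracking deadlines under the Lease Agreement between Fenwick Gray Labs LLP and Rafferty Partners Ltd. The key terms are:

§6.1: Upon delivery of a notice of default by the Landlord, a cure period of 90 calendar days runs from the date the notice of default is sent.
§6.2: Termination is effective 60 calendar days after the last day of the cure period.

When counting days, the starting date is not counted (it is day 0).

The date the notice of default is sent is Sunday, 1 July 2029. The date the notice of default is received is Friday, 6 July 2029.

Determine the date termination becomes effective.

The last day of the cure period: 90 calendar days after 1 July 2029 is 29 September 2029.
Adding 60 calendar days to 29 September 2029 gives 28 November 2029, which is the date termination becomes effective.

28 November 2029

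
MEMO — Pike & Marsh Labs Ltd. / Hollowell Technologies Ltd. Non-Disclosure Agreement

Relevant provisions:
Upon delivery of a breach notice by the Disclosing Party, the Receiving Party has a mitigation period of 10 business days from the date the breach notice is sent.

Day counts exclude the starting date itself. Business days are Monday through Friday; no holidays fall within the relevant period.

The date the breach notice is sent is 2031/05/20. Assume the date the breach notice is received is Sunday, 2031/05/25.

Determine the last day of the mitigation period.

2031/06/03

The last day of the mitigation period: counting 10 business days from Tuesday, 2031/05/20 (May 21, May 22, May 23, May 26, May 27, May 28, May 29, May 30, Jun 2, Jun 3, skipping weekends) reaches Tuesday, 2031/06/03.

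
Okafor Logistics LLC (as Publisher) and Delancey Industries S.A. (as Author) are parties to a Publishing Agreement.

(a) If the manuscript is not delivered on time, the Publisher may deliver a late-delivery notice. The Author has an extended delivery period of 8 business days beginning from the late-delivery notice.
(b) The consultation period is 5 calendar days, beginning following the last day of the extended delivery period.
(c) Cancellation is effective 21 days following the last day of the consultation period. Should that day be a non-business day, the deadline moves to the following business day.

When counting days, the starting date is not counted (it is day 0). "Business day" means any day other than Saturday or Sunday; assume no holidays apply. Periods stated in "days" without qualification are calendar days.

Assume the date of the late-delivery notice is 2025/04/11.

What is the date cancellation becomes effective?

2025/05/19

The last day of the extended delivery period: 8 business days after Friday, 2025/04/11, skipping weekends — Apr 14, Apr 15, Apr 16, Apr 17, Apr 18, Apr 21, Apr 22, Apr 23 — lands on Wednesday, 2025/04/23.
The last day of the consultation period: 2025/04/23 + 5 days = 2025/04/28.
Adding 21 calendar days to 2025/04/28 gives 2025/05/19, which is the date cancellation becomes effective. 2025/05/19 is a Monday, so no roll-forward applies.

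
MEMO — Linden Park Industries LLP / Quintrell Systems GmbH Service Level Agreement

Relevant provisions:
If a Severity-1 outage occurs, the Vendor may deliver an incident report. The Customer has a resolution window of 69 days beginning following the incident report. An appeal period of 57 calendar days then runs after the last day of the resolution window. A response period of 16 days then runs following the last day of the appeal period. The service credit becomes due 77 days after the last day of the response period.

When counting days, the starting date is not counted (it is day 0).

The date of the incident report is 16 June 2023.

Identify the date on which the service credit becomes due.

The last day of the resolution window: 16 June 2023 + 69 days = 24 August 2023.
The last day of the appeal period: 24 August 2023 + 57 days = 20 October 2023.
Adding 16 calendar days to 20 October 2023 gives 5 November 2023, which is the last day of the response period.
Adding 77 calendar days to 5 November 2023 gives 21 January 2024, which is the date on which the service credit becomes due.

21 January 2024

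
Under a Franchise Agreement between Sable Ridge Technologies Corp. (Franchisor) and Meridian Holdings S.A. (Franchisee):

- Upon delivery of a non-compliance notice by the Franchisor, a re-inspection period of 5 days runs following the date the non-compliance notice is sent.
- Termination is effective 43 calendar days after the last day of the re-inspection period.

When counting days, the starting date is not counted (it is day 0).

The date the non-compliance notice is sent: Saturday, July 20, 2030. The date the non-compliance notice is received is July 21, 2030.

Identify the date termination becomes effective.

Adding 5 calendar days to July 20, 2030 gives July 25, 2030, which is the last day of the re-inspection period.
The date termination becomes effective: 43 calendar days after July 25, 2030 is September 6, 2030.

September 6, 2030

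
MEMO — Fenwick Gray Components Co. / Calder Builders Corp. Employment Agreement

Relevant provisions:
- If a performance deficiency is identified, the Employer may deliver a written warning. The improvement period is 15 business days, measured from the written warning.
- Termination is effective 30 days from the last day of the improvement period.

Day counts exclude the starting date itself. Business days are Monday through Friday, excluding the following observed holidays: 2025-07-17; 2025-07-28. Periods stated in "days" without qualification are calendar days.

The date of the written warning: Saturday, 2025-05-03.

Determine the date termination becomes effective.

The last day of the improvement period: counting 15 business days from Saturday, 2025-05-03 (May 5, May 6, May 7, May 8, …, May 21, May 22, May 23, skipping weekends) reaches Friday, 2025-05-23.
Adding 30 calendar days to 2025-05-23 gives 2025-06-22, which is the date termination becomes effective.

2025-06-22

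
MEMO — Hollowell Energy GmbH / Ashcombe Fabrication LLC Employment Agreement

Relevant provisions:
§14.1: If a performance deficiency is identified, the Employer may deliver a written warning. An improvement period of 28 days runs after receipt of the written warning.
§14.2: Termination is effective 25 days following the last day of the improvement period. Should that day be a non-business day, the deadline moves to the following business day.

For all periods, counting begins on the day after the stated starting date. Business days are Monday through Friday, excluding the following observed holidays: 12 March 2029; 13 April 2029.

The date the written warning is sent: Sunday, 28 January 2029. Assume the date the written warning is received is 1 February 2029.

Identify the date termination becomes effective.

The last day of the improvement period: 28 calendar days after 1 February 2029 is 1 March 2029.
The date termination becomes effective: 25 calendar days after 1 March 2029 is 26 March 2029. 26 March 2029 is a Monday and is not a listed holiday, so no roll-forward applies.

26 March 2029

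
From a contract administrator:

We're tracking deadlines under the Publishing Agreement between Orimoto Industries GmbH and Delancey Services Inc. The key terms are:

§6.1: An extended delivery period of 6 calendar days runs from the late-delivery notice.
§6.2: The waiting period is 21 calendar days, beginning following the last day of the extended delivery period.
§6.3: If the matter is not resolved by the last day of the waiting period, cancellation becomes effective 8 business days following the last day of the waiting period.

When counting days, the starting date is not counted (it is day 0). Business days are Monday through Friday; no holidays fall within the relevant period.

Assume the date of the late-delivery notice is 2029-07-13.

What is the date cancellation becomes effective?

2029-08-21

The last day of the extended delivery period: 6 calendar days after 2029-07-13 is 2029-07-19.
Adding 21 calendar days to 2029-07-19 gives 2029-08-09, which is the last day of the waiting period.
The date cancellation becomes effective: 8 business days after Thursday, 2029-08-09, skipping weekends — Aug 10, Aug 13, Aug 14, Aug 15, Aug 16, Aug 17, Aug 20, Aug 21 — lands on Tuesday, 2029-08-21.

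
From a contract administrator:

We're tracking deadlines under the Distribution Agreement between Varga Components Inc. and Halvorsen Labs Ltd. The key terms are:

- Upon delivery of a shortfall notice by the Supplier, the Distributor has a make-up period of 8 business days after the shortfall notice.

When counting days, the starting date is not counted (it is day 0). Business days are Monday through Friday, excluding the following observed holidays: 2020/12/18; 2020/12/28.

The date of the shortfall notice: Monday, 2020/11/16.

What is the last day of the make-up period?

The last day of the make-up period: counting 8 business days from Monday, 2020/11/16 (Nov 17, Nov 18, Nov 19, Nov 20, Nov 23, Nov 24, Nov 25, Nov 26, skipping weekends) reaches Thursday, 2020/11/26.

2020/11/26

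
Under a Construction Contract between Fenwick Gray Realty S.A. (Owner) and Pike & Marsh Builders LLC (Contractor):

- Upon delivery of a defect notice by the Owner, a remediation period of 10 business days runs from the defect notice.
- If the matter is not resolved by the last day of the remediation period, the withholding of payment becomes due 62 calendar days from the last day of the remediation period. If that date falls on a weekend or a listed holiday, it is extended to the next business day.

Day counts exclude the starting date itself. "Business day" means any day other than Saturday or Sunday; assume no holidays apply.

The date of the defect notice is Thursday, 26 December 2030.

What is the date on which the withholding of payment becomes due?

The last day of the remediation period: 10 business days after Thursday, 26 December 2030, skipping weekends — Dec 27, Dec 30, Dec 31, Jan 1, Jan 2, Jan 3, Jan 6, Jan 7, Jan 8, Jan 9 — lands on Thursday, 9 January 2031.
Adding 62 calendar days to 9 January 2031 gives 12 March 2031, which is the date on which the withholding of payment becomes due. 12 March 2031 is a Wednesday, so no roll-forward applies.

12 March 2031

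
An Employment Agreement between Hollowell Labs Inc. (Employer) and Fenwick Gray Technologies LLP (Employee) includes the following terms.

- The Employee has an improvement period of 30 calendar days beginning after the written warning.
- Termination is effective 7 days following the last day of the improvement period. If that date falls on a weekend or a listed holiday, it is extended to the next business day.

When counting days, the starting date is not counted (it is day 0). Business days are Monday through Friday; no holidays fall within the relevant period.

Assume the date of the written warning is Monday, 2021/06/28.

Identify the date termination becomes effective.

Adding 30 calendar days to 2021/06/28 gives 2021/07/28, which is the last day of the improvement period.
Adding 7 calendar days to 2021/07/28 gives 2021/08/04, which is the date termination becomes effective. 2021/08/04 is a Wednesday, so no roll-forward applies.

2021/08/04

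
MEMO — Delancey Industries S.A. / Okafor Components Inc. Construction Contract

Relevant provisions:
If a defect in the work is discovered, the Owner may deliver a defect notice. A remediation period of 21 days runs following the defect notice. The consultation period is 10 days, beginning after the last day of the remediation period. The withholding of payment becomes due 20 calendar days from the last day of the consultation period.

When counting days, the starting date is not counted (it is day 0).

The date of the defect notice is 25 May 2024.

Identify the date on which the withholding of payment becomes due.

15 July 2024

The last day of the remediation period: 25 May 2024 + 21 days = 15 June 2024.
Adding 10 calendar days to 15 June 2024 gives 25 June 2024, which is the last day of the consultation period.
The date on which the withholding of payment becomes due: 20 calendar days after 25 June 2024 is 15 July 2024.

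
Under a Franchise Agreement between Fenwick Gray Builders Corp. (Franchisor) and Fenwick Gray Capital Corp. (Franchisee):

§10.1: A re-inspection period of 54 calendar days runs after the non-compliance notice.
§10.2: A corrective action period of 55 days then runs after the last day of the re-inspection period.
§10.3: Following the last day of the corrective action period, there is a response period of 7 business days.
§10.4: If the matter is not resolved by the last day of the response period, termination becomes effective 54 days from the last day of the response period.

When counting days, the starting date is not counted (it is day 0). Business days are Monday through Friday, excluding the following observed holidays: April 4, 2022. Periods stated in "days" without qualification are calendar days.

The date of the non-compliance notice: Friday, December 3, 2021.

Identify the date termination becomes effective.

Adding 54 calendar days to December 3, 2021 gives January 26, 2022, which is the last day of the re-inspection period.
The last day of the corrective action period: 55 calendar days after January 26, 2022 is March 22, 2022.
From Tuesday, March 22, 2022, 7 business days (Mar 23, Mar 24, Mar 25, Mar 28, Mar 29, Mar 30, Mar 31, skipping weekends) brings us to Thursday, March 31, 2022, which is the last day of the response period.
Adding 54 calendar days to March 31, 2022 gives May 24, 2022, which is the date termination becomes effective.

May 24, 2022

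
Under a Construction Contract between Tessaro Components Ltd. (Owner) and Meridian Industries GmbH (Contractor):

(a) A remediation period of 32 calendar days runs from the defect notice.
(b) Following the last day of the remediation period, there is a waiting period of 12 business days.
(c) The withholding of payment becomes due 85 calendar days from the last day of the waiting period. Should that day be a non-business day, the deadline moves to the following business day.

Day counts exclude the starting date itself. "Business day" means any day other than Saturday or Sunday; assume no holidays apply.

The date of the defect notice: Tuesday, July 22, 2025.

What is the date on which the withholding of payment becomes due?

December 3, 2025

The last day of the remediation period: July 22, 2025 + 32 days = August 23, 2025.
The last day of the waiting period: 12 business days after Saturday, August 23, 2025, skipping weekends — Aug 25, Aug 26, Aug 27, Aug 28, …, Sep 5, Sep 8, Sep 9 — lands on Tuesday, September 9, 2025.
The date on which the withholding of payment becomes due: 85 calendar days after September 9, 2025 is December 3, 2025. December 3, 2025 is a Wednesday, so no roll-forward applies.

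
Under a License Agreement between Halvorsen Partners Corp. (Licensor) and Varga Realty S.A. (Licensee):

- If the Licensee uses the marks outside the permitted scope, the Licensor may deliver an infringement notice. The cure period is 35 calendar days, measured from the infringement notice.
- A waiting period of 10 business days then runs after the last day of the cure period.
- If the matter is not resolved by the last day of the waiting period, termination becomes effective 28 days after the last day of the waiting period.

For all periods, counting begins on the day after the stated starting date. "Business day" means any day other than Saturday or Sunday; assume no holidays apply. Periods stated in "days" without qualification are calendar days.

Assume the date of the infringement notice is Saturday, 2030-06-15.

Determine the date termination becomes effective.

2030-08-30

Adding 35 calendar days to 2030-06-15 gives 2030-07-20, which is the last day of the cure period.
From Saturday, 2030-07-20, 10 business days (Jul 22, Jul 23, Jul 24, Jul 25, Jul 26, Jul 29, Jul 30, Jul 31, Aug 1, Aug 2, skipping weekends) brings us to Friday, 2030-08-02, which is the last day of the waiting period.
Adding 28 calendar days to 2030-08-02 gives 2030-08-30, which is the date termination becomes effective.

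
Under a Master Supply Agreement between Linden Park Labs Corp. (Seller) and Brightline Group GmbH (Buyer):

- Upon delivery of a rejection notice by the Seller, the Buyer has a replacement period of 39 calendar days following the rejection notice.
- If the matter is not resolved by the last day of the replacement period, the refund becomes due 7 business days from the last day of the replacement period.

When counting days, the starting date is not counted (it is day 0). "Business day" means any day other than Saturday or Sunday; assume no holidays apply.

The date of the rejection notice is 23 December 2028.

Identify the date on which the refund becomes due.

9 February 2029

The last day of the replacement period: 39 calendar days after 23 December 2028 is 31 January 2029.
From Wednesday, 31 January 2029, 7 business days (Feb 1, Feb 2, Feb 5, Feb 6, Feb 7, Feb 8, Feb 9, skipping weekends) brings us to Friday, 9 February 2029, which is the date on which the refund becomes due.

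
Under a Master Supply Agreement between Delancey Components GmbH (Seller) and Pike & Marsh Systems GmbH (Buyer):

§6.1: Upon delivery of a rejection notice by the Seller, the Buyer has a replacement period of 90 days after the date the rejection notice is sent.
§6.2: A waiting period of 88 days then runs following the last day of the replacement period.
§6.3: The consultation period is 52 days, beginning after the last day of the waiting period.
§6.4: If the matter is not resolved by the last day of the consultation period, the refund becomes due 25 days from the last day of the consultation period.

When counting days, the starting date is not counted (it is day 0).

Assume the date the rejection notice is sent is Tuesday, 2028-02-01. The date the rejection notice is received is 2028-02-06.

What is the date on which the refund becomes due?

2028-10-13

Adding 90 calendar days to 2028-02-01 gives 2028-05-01, which is the last day of the replacement period.
The last day of the waiting period: 88 calendar days after 2028-05-01 is 2028-07-28.
The last day of the consultation period: 2028-07-28 + 52 days = 2028-09-18.
Adding 25 calendar days to 2028-09-18 gives 2028-10-13, which is the date on which the refund becomes due.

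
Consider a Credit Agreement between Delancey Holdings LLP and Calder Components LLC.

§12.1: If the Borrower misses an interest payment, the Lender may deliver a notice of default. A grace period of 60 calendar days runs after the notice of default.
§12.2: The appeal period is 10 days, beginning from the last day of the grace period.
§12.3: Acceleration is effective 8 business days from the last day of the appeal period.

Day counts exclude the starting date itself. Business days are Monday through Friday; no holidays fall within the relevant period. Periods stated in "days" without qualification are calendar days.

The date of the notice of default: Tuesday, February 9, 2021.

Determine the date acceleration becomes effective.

April 30, 2021

The last day of the grace period: February 9, 2021 + 60 days = April 10, 2021.
Adding 10 calendar days to April 10, 2021 gives April 20, 2021, which is the last day of the appeal period.
From Tuesday, April 20, 2021, 8 business days (Apr 21, Apr 22, Apr 23, Apr 26, Apr 27, Apr 28, Apr 29, Apr 30, skipping weekends) brings us to Friday, April 30, 2021, which is the date acceleration becomes effective.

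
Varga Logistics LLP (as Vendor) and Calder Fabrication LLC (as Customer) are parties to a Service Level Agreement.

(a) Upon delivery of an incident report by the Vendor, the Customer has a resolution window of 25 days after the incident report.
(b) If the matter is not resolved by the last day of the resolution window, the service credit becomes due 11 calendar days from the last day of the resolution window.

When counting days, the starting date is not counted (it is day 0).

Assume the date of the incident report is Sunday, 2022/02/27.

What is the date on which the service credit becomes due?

Adding 25 calendar days to 2022/02/27 gives 2022/03/24, which is the last day of the resolution window.
The date on which the service credit becomes due: 11 calendar days after 2022/03/24 is 2022/04/04.

2022/04/04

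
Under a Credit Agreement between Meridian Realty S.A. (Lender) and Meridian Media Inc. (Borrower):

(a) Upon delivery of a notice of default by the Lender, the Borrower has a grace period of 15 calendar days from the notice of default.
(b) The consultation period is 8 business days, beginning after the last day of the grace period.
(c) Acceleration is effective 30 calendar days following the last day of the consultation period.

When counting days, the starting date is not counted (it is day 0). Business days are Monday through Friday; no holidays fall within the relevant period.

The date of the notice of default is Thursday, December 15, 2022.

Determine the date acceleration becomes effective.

The last day of the grace period: 15 calendar days after December 15, 2022 is December 30, 2022.
From Friday, December 30, 2022, 8 business days (Jan 2, Jan 3, Jan 4, Jan 5, Jan 6, Jan 9, Jan 10, Jan 11, skipping weekends) brings us to Wednesday, January 11, 2023, which is the last day of the consultation period.
The date acceleration becomes effective: January 11, 2023 + 30 days = February 10, 2023.

February 10, 2023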